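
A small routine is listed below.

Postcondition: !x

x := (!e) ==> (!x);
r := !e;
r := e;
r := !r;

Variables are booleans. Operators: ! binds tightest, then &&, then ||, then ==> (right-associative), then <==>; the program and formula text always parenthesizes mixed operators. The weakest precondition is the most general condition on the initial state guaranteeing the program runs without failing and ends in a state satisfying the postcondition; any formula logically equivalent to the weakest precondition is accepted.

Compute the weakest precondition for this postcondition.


Working backward. After the program, !x must hold.
Before r := !r: !x
Before r := e: !x
Before r := !e: !x
Before x := (!e) ==> (!x): !((!e) ==> (!x))
Answer: WP = !((!e) ==> (!x))


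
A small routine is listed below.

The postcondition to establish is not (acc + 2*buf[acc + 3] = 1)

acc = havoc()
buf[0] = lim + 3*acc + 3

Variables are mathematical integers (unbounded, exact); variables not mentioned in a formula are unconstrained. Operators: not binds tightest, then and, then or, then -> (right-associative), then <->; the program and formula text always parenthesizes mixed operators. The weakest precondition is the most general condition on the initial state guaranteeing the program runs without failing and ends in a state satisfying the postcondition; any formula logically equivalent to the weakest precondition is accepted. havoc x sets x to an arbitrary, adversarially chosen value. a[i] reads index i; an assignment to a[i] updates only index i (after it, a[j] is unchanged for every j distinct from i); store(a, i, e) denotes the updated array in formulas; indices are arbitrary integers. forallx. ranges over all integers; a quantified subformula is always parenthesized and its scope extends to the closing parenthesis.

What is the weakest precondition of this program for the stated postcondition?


Working backward. After the program, the postcondition not (acc + 2*buf[acc + 3] = 1) must hold; in canonical form it is not (2*buf[acc + 3] + acc = 1).
Before buf[0] := lim + 3*acc + 3: not (2*store(buf, 0, 3*acc + lim + 3)[acc + 3] + acc = 1)
Before havoc acc: forall acc_1. (not (2*store(buf, 0, 3*acc_1 + lim + 3)[acc_1 + 3] + acc_1 = 1))
Answer: WP = forall acc_1. (not (2*store(buf, 0, 3*acc_1 + lim + 3)[acc_1 + 3] + acc_1 = 1))


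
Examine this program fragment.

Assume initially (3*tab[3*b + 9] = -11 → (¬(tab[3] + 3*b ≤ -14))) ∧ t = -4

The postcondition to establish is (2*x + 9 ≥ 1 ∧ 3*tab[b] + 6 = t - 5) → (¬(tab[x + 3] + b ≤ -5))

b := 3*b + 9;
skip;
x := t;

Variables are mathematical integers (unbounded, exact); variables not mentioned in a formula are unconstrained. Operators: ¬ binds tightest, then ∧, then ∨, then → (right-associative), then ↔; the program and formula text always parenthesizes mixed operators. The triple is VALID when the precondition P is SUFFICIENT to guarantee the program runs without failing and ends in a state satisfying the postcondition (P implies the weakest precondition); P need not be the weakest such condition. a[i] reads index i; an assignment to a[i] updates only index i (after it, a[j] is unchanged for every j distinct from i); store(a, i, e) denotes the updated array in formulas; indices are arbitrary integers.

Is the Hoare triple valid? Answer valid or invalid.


Working backward. After the program, the postcondition (2*x + 9 ≥ 1 ∧ 3*tab[b] + 6 = t - 5) → (¬(tab[x + 3] + b ≤ -5)) must hold; in canonical form it is (2*x ≥ -8 ∧ 3*tab[b] = t - 11) → (¬(tab[x + 3] + b ≤ -5)).
Before x := t: (2*t ≥ -8 ∧ 3*tab[b] = t - 11) → (¬(tab[t + 3] + b ≤ -5))
Before skip: (2*t ≥ -8 ∧ 3*tab[b] = t - 11) → (¬(tab[t + 3] + b ≤ -5))
Before b := 3*b + 9: (2*t ≥ -8 ∧ 3*tab[3*b + 9] = t - 11) → (¬(tab[t + 3] + 3*b ≤ -14))
The weakest precondition is (2*t ≥ -8 ∧ 3*tab[3*b + 9] = t - 11) → (¬(tab[t + 3] + 3*b ≤ -14)).
Check whether (3*tab[3*b + 9] = -11 → (¬(tab[3] + 3*b ≤ -14))) ∧ t = -4 implies it.
Countermodel: at the initial state b = 0, t = -4, tab = {[-1] = -14, [3] = -5, [9] = -5, elsewhere -5}, the precondition holds but the weakest precondition fails.
Answer: invalid


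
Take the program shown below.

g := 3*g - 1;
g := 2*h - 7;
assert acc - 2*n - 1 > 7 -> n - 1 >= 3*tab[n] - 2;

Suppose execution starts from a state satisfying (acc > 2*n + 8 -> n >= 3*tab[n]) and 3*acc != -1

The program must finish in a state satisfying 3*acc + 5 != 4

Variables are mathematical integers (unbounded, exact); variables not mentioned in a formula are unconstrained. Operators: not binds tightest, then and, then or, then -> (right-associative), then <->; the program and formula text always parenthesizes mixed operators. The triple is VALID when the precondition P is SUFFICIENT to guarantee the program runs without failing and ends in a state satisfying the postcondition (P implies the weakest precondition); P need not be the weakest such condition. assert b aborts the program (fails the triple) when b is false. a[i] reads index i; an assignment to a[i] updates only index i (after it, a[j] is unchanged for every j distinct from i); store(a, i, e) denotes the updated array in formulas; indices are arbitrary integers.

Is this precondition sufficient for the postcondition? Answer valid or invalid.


Working backward. After the program, the postcondition 3*acc + 5 != 4 must hold; in canonical form it is 3*acc != -1.
Before assert acc - 2*n - 1 > 7 -> n - 1 >= 3*tab[n] - 2: (acc > 2*n + 8 -> n >= 3*tab[n] - 1) and 3*acc != -1
Before g := 2*h - 7: (acc > 2*n + 8 -> n >= 3*tab[n] - 1) and 3*acc != -1
Before g := 3*g - 1: (acc > 2*n + 8 -> n >= 3*tab[n] - 1) and 3*acc != -1
The weakest precondition is (acc > 2*n + 8 -> n >= 3*tab[n] - 1) and 3*acc != -1.
Check whether (acc > 2*n + 8 -> n >= 3*tab[n]) and 3*acc != -1 implies it.
Every state satisfying the precondition satisfies the weakest precondition: the implication holds.
Answer: valid


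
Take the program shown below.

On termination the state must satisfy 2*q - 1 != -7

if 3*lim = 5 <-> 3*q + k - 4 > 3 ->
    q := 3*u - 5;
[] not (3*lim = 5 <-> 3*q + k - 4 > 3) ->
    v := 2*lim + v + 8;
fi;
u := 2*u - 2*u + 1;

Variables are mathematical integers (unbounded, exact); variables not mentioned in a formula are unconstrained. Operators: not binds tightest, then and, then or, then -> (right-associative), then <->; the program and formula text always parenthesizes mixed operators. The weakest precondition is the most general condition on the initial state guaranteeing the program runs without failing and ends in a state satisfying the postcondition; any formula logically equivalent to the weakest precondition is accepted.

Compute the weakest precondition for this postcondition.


Working backward. After the program, the postcondition 2*q - 1 != -7 must hold; in canonical form it is 2*q != -6.
Before u := 2*u - 2*u + 1: 2*q != -6
Then branch requires 6*u != 4; else branch requires 2*q != -6.
Before the if: ((3*lim = 5 <-> k + 3*q > 7) -> 6*u != 4) and ((not (3*lim = 5 <-> k + 3*q > 7)) -> 2*q != -6)
Answer: WP = ((3*lim = 5 <-> k + 3*q > 7) -> 6*u != 4) and ((not (3*lim = 5 <-> k + 3*q > 7)) -> 2*q != -6)


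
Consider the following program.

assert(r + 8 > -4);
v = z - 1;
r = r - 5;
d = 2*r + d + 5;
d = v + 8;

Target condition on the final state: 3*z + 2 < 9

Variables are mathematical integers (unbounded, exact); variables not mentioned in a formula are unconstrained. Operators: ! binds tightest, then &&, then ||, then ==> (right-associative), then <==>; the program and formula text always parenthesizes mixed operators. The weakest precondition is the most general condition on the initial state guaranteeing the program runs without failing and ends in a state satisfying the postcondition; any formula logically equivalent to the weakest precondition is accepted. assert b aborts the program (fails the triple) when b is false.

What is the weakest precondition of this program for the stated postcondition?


Working backward. After the program, the postcondition 3*z + 2 < 9 must hold; in canonical form it is 3*z < 7.
Before d := v + 8: 3*z < 7
Before d := 2*r + d + 5: 3*z < 7
Before r := r - 5: 3*z < 7
Before v := z - 1: 3*z < 7
Before assert r + 8 > -4: r > -12 && 3*z < 7
Answer: WP = r > -12 && 3*z < 7


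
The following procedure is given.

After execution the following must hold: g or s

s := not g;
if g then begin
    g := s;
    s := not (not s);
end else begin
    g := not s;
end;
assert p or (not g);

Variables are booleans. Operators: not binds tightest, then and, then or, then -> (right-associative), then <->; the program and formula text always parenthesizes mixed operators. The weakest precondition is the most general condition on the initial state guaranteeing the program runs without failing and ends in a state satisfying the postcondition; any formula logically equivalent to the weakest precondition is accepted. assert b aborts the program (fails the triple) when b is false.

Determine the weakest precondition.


Working backward. After the program, g or s must hold.
Before assert p or (not g): (p or (not g)) and (g or s)
Then branch requires (p or (not s)) and s; else branch requires p or s.
Before the if: (g -> ((p or (not s)) and s)) and ((not g) -> (p or s))
Before s := not g: (g -> ((p or g) and (not g))) and ((not g) -> (p or (not g)))
Answer: WP = (g -> ((p or g) and (not g))) and ((not g) -> (p or (not g)))


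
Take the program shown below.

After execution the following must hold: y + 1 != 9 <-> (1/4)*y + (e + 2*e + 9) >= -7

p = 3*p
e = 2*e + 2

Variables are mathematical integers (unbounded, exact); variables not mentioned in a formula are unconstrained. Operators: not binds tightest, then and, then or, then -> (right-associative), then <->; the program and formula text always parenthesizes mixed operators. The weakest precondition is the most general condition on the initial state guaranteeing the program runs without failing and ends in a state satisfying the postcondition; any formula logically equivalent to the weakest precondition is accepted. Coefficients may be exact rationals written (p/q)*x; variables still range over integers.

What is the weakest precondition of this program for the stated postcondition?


Working backward. After the program, the postcondition y + 1 != 9 <-> (1/4)*y + (e + 2*e + 9) >= -7 must hold; in canonical form it is y != 8 <-> 3*e + (1/4)*y >= -16.
Before e := 2*e + 2: y != 8 <-> 6*e + (1/4)*y >= -22
Before p := 3*p: y != 8 <-> 6*e + (1/4)*y >= -22
Answer: WP = y != 8 <-> 6*e + (1/4)*y >= -22


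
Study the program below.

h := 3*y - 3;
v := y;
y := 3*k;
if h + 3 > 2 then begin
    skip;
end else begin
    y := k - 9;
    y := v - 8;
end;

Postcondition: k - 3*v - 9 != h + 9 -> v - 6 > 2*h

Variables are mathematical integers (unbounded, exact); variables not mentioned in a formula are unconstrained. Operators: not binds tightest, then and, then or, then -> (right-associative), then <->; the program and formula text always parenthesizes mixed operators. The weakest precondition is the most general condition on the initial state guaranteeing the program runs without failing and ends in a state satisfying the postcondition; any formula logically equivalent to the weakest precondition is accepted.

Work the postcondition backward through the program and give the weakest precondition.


Working backward. After the program, the postcondition k - 3*v - 9 != h + 9 -> v - 6 > 2*h must hold; in canonical form it is k != h + 3*v + 18 -> v > 2*h + 6.
Then branch requires k != h + 3*v + 18 -> v > 2*h + 6; else branch requires k != h + 3*v + 18 -> v > 2*h + 6.
Before the if: (h > -1 -> (k != h + 3*v + 18 -> v > 2*h + 6)) and ((not (h > -1)) -> (k != h + 3*v + 18 -> v > 2*h + 6))
Before y := 3*k: (h > -1 -> (k != h + 3*v + 18 -> v > 2*h + 6)) and ((not (h > -1)) -> (k != h + 3*v + 18 -> v > 2*h + 6))
Before v := y: (h > -1 -> (k != h + 3*y + 18 -> y > 2*h + 6)) and ((not (h > -1)) -> (k != h + 3*y + 18 -> y > 2*h + 6))
Before h := 3*y - 3: (3*y > 2 -> (k != 6*y + 15 -> 5*y < 0)) and ((not (3*y > 2)) -> (k != 6*y + 15 -> 5*y < 0))
Answer: WP = (3*y > 2 -> (k != 6*y + 15 -> 5*y < 0)) and ((not (3*y > 2)) -> (k != 6*y + 15 -> 5*y < 0))


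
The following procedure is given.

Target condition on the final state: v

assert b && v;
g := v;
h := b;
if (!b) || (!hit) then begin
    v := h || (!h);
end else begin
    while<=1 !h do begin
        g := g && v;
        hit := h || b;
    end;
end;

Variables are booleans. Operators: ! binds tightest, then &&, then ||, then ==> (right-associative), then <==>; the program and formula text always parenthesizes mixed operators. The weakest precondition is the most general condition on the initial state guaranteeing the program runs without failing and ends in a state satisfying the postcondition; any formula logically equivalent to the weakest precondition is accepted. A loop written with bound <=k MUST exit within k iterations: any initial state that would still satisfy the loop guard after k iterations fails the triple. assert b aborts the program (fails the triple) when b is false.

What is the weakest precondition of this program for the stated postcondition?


Working backward. After the program, v must hold.
Then branch requires true; else branch requires ((!h) ==> (h && v)) && (h ==> v).
Before the if: (!((!b) || (!hit))) ==> (((!h) ==> (h && v)) && (h ==> v))
Before h := b: (!((!b) || (!hit))) ==> (((!b) ==> (b && v)) && (b ==> v))
Before g := v: (!((!b) || (!hit))) ==> (((!b) ==> (b && v)) && (b ==> v))
Before assert b && v: b && v && ((!((!b) || (!hit))) ==> (((!b) ==> (b && v)) && (b ==> v)))
Answer: WP = b && v && ((!((!b) || (!hit))) ==> (((!b) ==> (b && v)) && (b ==> v)))


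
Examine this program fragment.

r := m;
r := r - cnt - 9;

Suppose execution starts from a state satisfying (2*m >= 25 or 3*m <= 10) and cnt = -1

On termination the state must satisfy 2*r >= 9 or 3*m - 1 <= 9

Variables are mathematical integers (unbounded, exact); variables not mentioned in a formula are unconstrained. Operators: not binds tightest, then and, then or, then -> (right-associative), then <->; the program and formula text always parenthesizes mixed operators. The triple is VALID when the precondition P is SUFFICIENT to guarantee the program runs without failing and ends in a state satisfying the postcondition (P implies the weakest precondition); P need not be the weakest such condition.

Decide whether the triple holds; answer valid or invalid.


Working backward. After the program, the postcondition 2*r >= 9 or 3*m - 1 <= 9 must hold; in canonical form it is 2*r >= 9 or 3*m <= 10.
Before r := r - cnt - 9: 2*r >= 2*cnt + 27 or 3*m <= 10
Before r := m: 2*m >= 2*cnt + 27 or 3*m <= 10
The weakest precondition is 2*m >= 2*cnt + 27 or 3*m <= 10.
Check whether (2*m >= 25 or 3*m <= 10) and cnt = -1 implies it.
Every state satisfying the precondition satisfies the weakest precondition: the implication holds.
Answer: valid


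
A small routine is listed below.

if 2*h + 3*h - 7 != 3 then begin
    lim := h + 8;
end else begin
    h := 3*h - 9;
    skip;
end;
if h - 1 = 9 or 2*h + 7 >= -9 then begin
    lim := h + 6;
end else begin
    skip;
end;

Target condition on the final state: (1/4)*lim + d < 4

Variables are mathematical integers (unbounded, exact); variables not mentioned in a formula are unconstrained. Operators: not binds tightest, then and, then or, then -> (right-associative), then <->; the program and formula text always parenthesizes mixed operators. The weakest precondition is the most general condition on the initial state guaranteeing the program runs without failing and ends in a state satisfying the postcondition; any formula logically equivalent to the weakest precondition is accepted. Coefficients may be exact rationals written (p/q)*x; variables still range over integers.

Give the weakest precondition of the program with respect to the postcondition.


Working backward. After the program, the postcondition (1/4)*lim + d < 4 must hold; in canonical form it is d + (1/4)*lim < 4.
Then branch requires d + (1/4)*h < 5/2; else branch requires d + (1/4)*lim < 4.
Before the if: ((h = 10 or 2*h >= -16) -> d + (1/4)*h < 5/2) and ((not (h = 10 or 2*h >= -16)) -> d + (1/4)*lim < 4)
Then branch requires ((h = 10 or 2*h >= -16) -> d + (1/4)*h < 5/2) and ((not (h = 10 or 2*h >= -16)) -> d + (1/4)*h < 2); else branch requires ((3*h = 19 or 6*h >= 2) -> d + (3/4)*h < 19/4) and ((not (3*h = 19 or 6*h >= 2)) -> d + (1/4)*lim < 4).
Before the if: (5*h != 10 -> (((h = 10 or 2*h >= -16) -> d + (1/4)*h < 5/2) and ((not (h = 10 or 2*h >= -16)) -> d + (1/4)*h < 2))) and ((not (5*h != 10)) -> (((3*h = 19 or 6*h >= 2) -> d + (3/4)*h < 19/4) and ((not (3*h = 19 or 6*h >= 2)) -> d + (1/4)*lim < 4)))
Answer: WP = (5*h != 10 -> (((h = 10 or 2*h >= -16) -> d + (1/4)*h < 5/2) and ((not (h = 10 or 2*h >= -16)) -> d + (1/4)*h < 2))) and ((not (5*h != 10)) -> (((3*h = 19 or 6*h >= 2) -> d + (3/4)*h < 19/4) and ((not (3*h = 19 or 6*h >= 2)) -> d + (1/4)*lim < 4)))


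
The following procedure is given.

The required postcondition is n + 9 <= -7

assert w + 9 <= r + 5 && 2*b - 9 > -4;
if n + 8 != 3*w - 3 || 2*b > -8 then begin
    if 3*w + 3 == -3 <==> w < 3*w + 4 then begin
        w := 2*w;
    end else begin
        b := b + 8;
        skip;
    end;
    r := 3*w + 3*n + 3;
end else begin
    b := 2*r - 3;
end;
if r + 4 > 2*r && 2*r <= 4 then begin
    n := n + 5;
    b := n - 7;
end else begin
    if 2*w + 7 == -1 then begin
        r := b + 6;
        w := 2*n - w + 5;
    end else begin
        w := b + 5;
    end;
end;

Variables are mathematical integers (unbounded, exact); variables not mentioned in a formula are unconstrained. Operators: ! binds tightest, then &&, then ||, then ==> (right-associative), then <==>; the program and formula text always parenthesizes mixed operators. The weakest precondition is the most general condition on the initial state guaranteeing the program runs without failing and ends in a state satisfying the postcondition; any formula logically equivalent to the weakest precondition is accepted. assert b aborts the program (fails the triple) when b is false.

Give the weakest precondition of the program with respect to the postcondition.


Working backward. After the program, the postcondition n + 9 <= -7 must hold; in canonical form it is n <= -16.
Then branch requires n <= -21; else branch requires (2*w == -8 ==> n <= -16) && ((!(2*w == -8)) ==> n <= -16).
Before the if: ((r < 4 && 2*r <= 4) ==> n <= -21) && ((!(r < 4 && 2*r <= 4)) ==> ((2*w == -8 ==> n <= -16) && ((!(2*w == -8)) ==> n <= -16)))
Then branch requires ((3*w == -6 <==> 2*w > -4) ==> (((3*n + 6*w < 1 && 6*n + 12*w <= -2) ==> n <= -21) && ((!(3*n + 6*w < 1 && 6*n + 12*w <= -2)) ==> ((4*w == -8 ==> n <= -16) && ((!(4*w == -8)) ==> n <= -16))))) && ((!(3*w == -6 <==> 2*w > -4)) ==> (((3*n + 3*w < 1 && 6*n + 6*w <= -2) ==> n <= -21) && ((!(3*n + 3*w < 1 && 6*n + 6*w <= -2)) ==> ((2*w == -8 ==> n <= -16) && ((!(2*w == -8)) ==> n <= -16))))); else branch requires ((r < 4 && 2*r <= 4) ==> n <= -21) && ((!(r < 4 && 2*r <= 4)) ==> ((2*w == -8 ==> n <= -16) && ((!(2*w == -8)) ==> n <= -16))).
Before the if: ((n != 3*w - 11 || 2*b > -8) ==> (((3*w == -6 <==> 2*w > -4) ==> (((3*n + 6*w < 1 && 6*n + 12*w <= -2) ==> n <= -21) && ((!(3*n + 6*w < 1 && 6*n + 12*w <= -2)) ==> ((4*w == -8 ==> n <= -16) && ((!(4*w == -8)) ==> n <= -16))))) && ((!(3*w == -6 <==> 2*w > -4)) ==> (((3*n + 3*w < 1 && 6*n + 6*w <= -2) ==> n <= -21) && ((!(3*n + 3*w < 1 && 6*n + 6*w <= -2)) ==> ((2*w == -8 ==> n <= -16) && ((!(2*w == -8)) ==> n <= -16))))))) && ((!(n != 3*w - 11 || 2*b > -8)) ==> (((r < 4 && 2*r <= 4) ==> n <= -21) && ((!(r < 4 && 2*r <= 4)) ==> ((2*w == -8 ==> n <= -16) && ((!(2*w == -8)) ==> n <= -16)))))
Before assert w + 9 <= r + 5 && 2*b - 9 > -4: w <= r - 4 && 2*b > 5 && ((n != 3*w - 11 || 2*b > -8) ==> (((3*w == -6 <==> 2*w > -4) ==> (((3*n + 6*w < 1 && 6*n + 12*w <= -2) ==> n <= -21) && ((!(3*n + 6*w < 1 && 6*n + 12*w <= -2)) ==> ((4*w == -8 ==> n <= -16) && ((!(4*w == -8)) ==> n <= -16))))) && ((!(3*w == -6 <==> 2*w > -4)) ==> (((3*n + 3*w < 1 && 6*n + 6*w <= -2) ==> n <= -21) && ((!(3*n + 3*w < 1 && 6*n + 6*w <= -2)) ==> ((2*w == -8 ==> n <= -16) && ((!(2*w == -8)) ==> n <= -16))))))) && ((!(n != 3*w - 11 || 2*b > -8)) ==> (((r < 4 && 2*r <= 4) ==> n <= -21) && ((!(r < 4 && 2*r <= 4)) ==> ((2*w == -8 ==> n <= -16) && ((!(2*w == -8)) ==> n <= -16)))))
Answer: WP = w <= r - 4 && 2*b > 5 && ((n != 3*w - 11 || 2*b > -8) ==> (((3*w == -6 <==> 2*w > -4) ==> (((3*n + 6*w < 1 && 6*n + 12*w <= -2) ==> n <= -21) && ((!(3*n + 6*w < 1 && 6*n + 12*w <= -2)) ==> ((4*w == -8 ==> n <= -16) && ((!(4*w == -8)) ==> n <= -16))))) && ((!(3*w == -6 <==> 2*w > -4)) ==> (((3*n + 3*w < 1 && 6*n + 6*w <= -2) ==> n <= -21) && ((!(3*n + 3*w < 1 && 6*n + 6*w <= -2)) ==> ((2*w == -8 ==> n <= -16) && ((!(2*w == -8)) ==> n <= -16))))))) && ((!(n != 3*w - 11 || 2*b > -8)) ==> (((r < 4 && 2*r <= 4) ==> n <= -21) && ((!(r < 4 && 2*r <= 4)) ==> ((2*w == -8 ==> n <= -16) && ((!(2*w == -8)) ==> n <= -16)))))


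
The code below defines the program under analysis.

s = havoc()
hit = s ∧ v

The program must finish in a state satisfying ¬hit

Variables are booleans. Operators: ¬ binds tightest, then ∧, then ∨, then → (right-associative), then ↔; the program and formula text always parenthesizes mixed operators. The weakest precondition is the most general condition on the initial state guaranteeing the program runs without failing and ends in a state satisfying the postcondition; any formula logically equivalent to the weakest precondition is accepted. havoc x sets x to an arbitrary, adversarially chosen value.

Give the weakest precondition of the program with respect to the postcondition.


Working backward. After the program, ¬hit must hold.
Before hit := s ∧ v: ¬(s ∧ v)
Before havoc s: ¬v
Answer: WP = ¬v


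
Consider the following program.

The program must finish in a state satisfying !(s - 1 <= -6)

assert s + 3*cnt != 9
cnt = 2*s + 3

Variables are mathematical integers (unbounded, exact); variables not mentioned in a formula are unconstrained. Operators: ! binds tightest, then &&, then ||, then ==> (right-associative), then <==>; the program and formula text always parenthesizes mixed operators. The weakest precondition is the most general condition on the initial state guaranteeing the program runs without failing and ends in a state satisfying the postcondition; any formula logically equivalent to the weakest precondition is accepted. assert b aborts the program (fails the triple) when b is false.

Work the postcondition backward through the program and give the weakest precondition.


Working backward. After the program, the postcondition !(s - 1 <= -6) must hold; in canonical form it is !(s <= -5).
Before cnt := 2*s + 3: !(s <= -5)
Before assert s + 3*cnt != 9: 3*cnt + s != 9 && (!(s <= -5))
Answer: WP = 3*cnt + s != 9 && (!(s <= -5))


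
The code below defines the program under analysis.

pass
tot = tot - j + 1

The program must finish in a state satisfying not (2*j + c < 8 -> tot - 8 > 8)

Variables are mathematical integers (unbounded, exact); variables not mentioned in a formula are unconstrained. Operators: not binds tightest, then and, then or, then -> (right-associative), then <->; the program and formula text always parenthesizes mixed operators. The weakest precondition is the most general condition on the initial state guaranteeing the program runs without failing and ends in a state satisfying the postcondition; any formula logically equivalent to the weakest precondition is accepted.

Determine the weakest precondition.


Working backward. After the program, the postcondition not (2*j + c < 8 -> tot - 8 > 8) must hold; in canonical form it is not (c + 2*j < 8 -> tot > 16).
Before tot := tot - j + 1: not (c + 2*j < 8 -> tot > j + 15)
Before skip: not (c + 2*j < 8 -> tot > j + 15)
Answer: WP = not (c + 2*j < 8 -> tot > j + 15)


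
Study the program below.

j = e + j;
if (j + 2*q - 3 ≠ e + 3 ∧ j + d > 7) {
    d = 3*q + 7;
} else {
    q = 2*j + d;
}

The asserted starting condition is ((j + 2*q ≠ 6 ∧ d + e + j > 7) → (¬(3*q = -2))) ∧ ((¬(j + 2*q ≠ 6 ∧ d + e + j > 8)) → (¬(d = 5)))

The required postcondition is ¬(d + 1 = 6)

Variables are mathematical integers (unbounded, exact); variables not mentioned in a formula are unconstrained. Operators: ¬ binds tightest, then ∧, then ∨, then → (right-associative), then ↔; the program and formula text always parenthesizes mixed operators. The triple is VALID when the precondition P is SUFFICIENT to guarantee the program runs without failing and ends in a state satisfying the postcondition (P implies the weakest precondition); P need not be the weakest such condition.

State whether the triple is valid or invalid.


Working backward. After the program, the postcondition ¬(d + 1 = 6) must hold; in canonical form it is ¬(d = 5).
Then branch requires ¬(3*q = -2); else branch requires ¬(d = 5).
Before the if: ((j + 2*q ≠ e + 6 ∧ d + j > 7) → (¬(3*q = -2))) ∧ ((¬(j + 2*q ≠ e + 6 ∧ d + j > 7)) → (¬(d = 5)))
Before j := e + j: ((j + 2*q ≠ 6 ∧ d + e + j > 7) → (¬(3*q = -2))) ∧ ((¬(j + 2*q ≠ 6 ∧ d + e + j > 7)) → (¬(d = 5)))
The weakest precondition is ((j + 2*q ≠ 6 ∧ d + e + j > 7) → (¬(3*q = -2))) ∧ ((¬(j + 2*q ≠ 6 ∧ d + e + j > 7)) → (¬(d = 5))).
Check whether ((j + 2*q ≠ 6 ∧ d + e + j > 7) → (¬(3*q = -2))) ∧ ((¬(j + 2*q ≠ 6 ∧ d + e + j > 8)) → (¬(d = 5))) implies it.
Every state satisfying the precondition satisfies the weakest precondition: the implication holds.
Answer: valid


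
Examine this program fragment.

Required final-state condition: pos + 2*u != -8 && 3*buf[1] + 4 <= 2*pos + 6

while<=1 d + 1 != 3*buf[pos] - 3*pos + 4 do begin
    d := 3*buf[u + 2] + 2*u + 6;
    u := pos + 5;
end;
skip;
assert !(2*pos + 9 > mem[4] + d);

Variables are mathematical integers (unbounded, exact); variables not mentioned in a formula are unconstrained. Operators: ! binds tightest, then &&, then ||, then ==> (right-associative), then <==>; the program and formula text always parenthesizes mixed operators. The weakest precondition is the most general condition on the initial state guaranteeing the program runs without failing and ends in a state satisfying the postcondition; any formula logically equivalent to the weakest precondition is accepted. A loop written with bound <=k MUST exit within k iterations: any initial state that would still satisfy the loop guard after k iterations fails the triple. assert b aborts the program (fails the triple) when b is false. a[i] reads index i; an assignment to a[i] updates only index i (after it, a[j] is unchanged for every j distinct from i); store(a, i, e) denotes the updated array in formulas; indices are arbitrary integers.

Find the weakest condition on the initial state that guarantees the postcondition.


Working backward. After the program, the postcondition pos + 2*u != -8 && 3*buf[1] + 4 <= 2*pos + 6 must hold; in canonical form it is pos + 2*u != -8 && 3*buf[1] <= 2*pos + 2.
Before assert !(2*pos + 9 > mem[4] + d): (!(2*pos > mem[4] + d - 9)) && pos + 2*u != -8 && 3*buf[1] <= 2*pos + 2
Before skip: (!(2*pos > mem[4] + d - 9)) && pos + 2*u != -8 && 3*buf[1] <= 2*pos + 2
Before the loop (bound <=1), unroll the exhaustion recursion (WP_0 = exit-now case; WP_j = one more guarded iteration, up to j = 1):
  WP_0: (!(d + 3*pos != 3*buf[pos] + 3)) && (!(2*pos > mem[4] + d - 9)) && pos + 2*u != -8 && 3*buf[1] <= 2*pos + 2
  WP_1: (d + 3*pos != 3*buf[pos] + 3 ==> ((!(3*buf[u + 2] + 3*pos + 2*u != 3*buf[pos] - 3)) && (!(2*pos > 3*buf[u + 2] + mem[4] + 2*u - 3)) && 3*pos != -18 && 3*buf[1] <= 2*pos + 2)) && ((!(d + 3*pos != 3*buf[pos] + 3)) ==> ((!(2*pos > mem[4] + d - 9)) && pos + 2*u != -8 && 3*buf[1] <= 2*pos + 2))
So before the loop: (d + 3*pos != 3*buf[pos] + 3 ==> ((!(3*buf[u + 2] + 3*pos + 2*u != 3*buf[pos] - 3)) && (!(2*pos > 3*buf[u + 2] + mem[4] + 2*u - 3)) && 3*pos != -18 && 3*buf[1] <= 2*pos + 2)) && ((!(d + 3*pos != 3*buf[pos] + 3)) ==> ((!(2*pos > mem[4] + d - 9)) && pos + 2*u != -8 && 3*buf[1] <= 2*pos + 2))
Answer: WP = (d + 3*pos != 3*buf[pos] + 3 ==> ((!(3*buf[u + 2] + 3*pos + 2*u != 3*buf[pos] - 3)) && (!(2*pos > 3*buf[u + 2] + mem[4] + 2*u - 3)) && 3*pos != -18 && 3*buf[1] <= 2*pos + 2)) && ((!(d + 3*pos != 3*buf[pos] + 3)) ==> ((!(2*pos > mem[4] + d - 9)) && pos + 2*u != -8 && 3*buf[1] <= 2*pos + 2))


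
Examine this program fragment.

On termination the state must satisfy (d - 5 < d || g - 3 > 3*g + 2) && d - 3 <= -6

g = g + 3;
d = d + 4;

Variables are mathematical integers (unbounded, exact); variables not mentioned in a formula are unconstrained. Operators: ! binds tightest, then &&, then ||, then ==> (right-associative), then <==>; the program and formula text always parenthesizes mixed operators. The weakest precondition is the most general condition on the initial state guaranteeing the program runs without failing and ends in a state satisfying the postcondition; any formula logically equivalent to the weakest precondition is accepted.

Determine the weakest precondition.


Working backward. After the program, the postcondition (d - 5 < d || g - 3 > 3*g + 2) && d - 3 <= -6 must hold; in canonical form it is d <= -3.
Before d := d + 4: d <= -7
Before g := g + 3: d <= -7
Answer: WP = d <= -7


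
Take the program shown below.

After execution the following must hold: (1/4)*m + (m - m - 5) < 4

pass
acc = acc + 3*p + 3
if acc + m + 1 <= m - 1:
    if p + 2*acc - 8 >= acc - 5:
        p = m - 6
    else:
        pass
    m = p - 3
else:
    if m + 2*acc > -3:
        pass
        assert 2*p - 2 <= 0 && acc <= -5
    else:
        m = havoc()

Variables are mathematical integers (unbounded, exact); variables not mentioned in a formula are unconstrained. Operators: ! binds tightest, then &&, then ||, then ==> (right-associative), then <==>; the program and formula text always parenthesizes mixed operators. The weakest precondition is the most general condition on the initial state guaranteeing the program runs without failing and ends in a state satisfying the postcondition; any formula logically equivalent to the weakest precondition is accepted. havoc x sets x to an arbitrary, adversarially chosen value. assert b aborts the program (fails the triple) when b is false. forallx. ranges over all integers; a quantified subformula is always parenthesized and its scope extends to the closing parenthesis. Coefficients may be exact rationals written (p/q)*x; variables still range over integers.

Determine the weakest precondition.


Working backward. After the program, the postcondition (1/4)*m + (m - m - 5) < 4 must hold; in canonical form it is (1/4)*m < 9.
Then branch requires (acc + p >= 3 ==> (1/4)*m < 45/4) && ((!(acc + p >= 3)) ==> (1/4)*p < 39/4); else branch requires (2*acc + m > -3 ==> (2*p <= 2 && acc <= -5 && (1/4)*m < 9)) && ((!(2*acc + m > -3)) ==> (forall m_1. (1/4)*m_1 < 9)).
Before the if: (acc <= -2 ==> ((acc + p >= 3 ==> (1/4)*m < 45/4) && ((!(acc + p >= 3)) ==> (1/4)*p < 39/4))) && ((!(acc <= -2)) ==> ((2*acc + m > -3 ==> (2*p <= 2 && acc <= -5 && (1/4)*m < 9)) && ((!(2*acc + m > -3)) ==> (forall m_1. (1/4)*m_1 < 9))))
Before acc := acc + 3*p + 3: (acc + 3*p <= -5 ==> ((acc + 4*p >= 0 ==> (1/4)*m < 45/4) && ((!(acc + 4*p >= 0)) ==> (1/4)*p < 39/4))) && ((!(acc + 3*p <= -5)) ==> ((2*acc + m + 6*p > -9 ==> (2*p <= 2 && acc + 3*p <= -8 && (1/4)*m < 9)) && ((!(2*acc + m + 6*p > -9)) ==> (forall m_1. (1/4)*m_1 < 9))))
Before skip: (acc + 3*p <= -5 ==> ((acc + 4*p >= 0 ==> (1/4)*m < 45/4) && ((!(acc + 4*p >= 0)) ==> (1/4)*p < 39/4))) && ((!(acc + 3*p <= -5)) ==> ((2*acc + m + 6*p > -9 ==> (2*p <= 2 && acc + 3*p <= -8 && (1/4)*m < 9)) && ((!(2*acc + m + 6*p > -9)) ==> (forall m_1. (1/4)*m_1 < 9))))
Answer: WP = (acc + 3*p <= -5 ==> ((acc + 4*p >= 0 ==> (1/4)*m < 45/4) && ((!(acc + 4*p >= 0)) ==> (1/4)*p < 39/4))) && ((!(acc + 3*p <= -5)) ==> ((2*acc + m + 6*p > -9 ==> (2*p <= 2 && acc + 3*p <= -8 && (1/4)*m < 9)) && ((!(2*acc + m + 6*p > -9)) ==> (forall m_1. (1/4)*m_1 < 9))))


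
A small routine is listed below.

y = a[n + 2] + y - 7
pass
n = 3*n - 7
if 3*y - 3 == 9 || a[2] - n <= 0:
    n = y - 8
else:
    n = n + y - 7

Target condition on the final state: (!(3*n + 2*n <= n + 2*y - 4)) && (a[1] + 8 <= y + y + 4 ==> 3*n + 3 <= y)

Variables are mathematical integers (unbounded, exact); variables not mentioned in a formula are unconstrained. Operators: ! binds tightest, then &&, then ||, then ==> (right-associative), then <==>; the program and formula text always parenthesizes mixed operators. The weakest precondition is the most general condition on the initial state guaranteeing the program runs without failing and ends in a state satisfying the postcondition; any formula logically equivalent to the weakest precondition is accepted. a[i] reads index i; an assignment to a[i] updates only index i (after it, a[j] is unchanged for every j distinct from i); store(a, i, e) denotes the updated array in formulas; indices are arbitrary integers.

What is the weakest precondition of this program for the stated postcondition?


Working backward. After the program, the postcondition (!(3*n + 2*n <= n + 2*y - 4)) && (a[1] + 8 <= y + y + 4 ==> 3*n + 3 <= y) must hold; in canonical form it is (!(4*n <= 2*y - 4)) && (a[1] <= 2*y - 4 ==> 3*n <= y - 3).
Then branch requires (!(2*y <= 28)) && (a[1] <= 2*y - 4 ==> 2*y <= 21); else branch requires (!(4*n + 2*y <= 24)) && (a[1] <= 2*y - 4 ==> 3*n + 2*y <= 18).
Before the if: ((3*y == 12 || a[2] <= n) ==> ((!(2*y <= 28)) && (a[1] <= 2*y - 4 ==> 2*y <= 21))) && ((!(3*y == 12 || a[2] <= n)) ==> ((!(4*n + 2*y <= 24)) && (a[1] <= 2*y - 4 ==> 3*n + 2*y <= 18)))
Before n := 3*n - 7: ((3*y == 12 || a[2] <= 3*n - 7) ==> ((!(2*y <= 28)) && (a[1] <= 2*y - 4 ==> 2*y <= 21))) && ((!(3*y == 12 || a[2] <= 3*n - 7)) ==> ((!(12*n + 2*y <= 52)) && (a[1] <= 2*y - 4 ==> 9*n + 2*y <= 39)))
Before skip: ((3*y == 12 || a[2] <= 3*n - 7) ==> ((!(2*y <= 28)) && (a[1] <= 2*y - 4 ==> 2*y <= 21))) && ((!(3*y == 12 || a[2] <= 3*n - 7)) ==> ((!(12*n + 2*y <= 52)) && (a[1] <= 2*y - 4 ==> 9*n + 2*y <= 39)))
Before y := a[n + 2] + y - 7: ((3*a[n + 2] + 3*y == 33 || a[2] <= 3*n - 7) ==> ((!(2*a[n + 2] + 2*y <= 42)) && (a[1] <= 2*a[n + 2] + 2*y - 18 ==> 2*a[n + 2] + 2*y <= 35))) && ((!(3*a[n + 2] + 3*y == 33 || a[2] <= 3*n - 7)) ==> ((!(2*a[n + 2] + 12*n + 2*y <= 66)) && (a[1] <= 2*a[n + 2] + 2*y - 18 ==> 2*a[n + 2] + 9*n + 2*y <= 53)))
Answer: WP = ((3*a[n + 2] + 3*y == 33 || a[2] <= 3*n - 7) ==> ((!(2*a[n + 2] + 2*y <= 42)) && (a[1] <= 2*a[n + 2] + 2*y - 18 ==> 2*a[n + 2] + 2*y <= 35))) && ((!(3*a[n + 2] + 3*y == 33 || a[2] <= 3*n - 7)) ==> ((!(2*a[n + 2] + 12*n + 2*y <= 66)) && (a[1] <= 2*a[n + 2] + 2*y - 18 ==> 2*a[n + 2] + 9*n + 2*y <= 53)))


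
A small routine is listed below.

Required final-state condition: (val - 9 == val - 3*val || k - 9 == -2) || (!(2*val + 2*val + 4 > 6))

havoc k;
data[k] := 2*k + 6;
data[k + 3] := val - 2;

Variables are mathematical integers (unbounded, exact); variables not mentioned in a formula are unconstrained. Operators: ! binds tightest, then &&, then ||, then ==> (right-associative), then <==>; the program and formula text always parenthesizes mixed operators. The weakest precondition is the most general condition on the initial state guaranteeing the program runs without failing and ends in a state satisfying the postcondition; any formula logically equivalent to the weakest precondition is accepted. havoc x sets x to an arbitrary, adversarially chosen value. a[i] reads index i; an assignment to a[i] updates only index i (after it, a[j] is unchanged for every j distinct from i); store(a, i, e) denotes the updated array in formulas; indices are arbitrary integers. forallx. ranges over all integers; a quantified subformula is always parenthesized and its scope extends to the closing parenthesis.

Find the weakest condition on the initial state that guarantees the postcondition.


Working backward. After the program, the postcondition (val - 9 == val - 3*val || k - 9 == -2) || (!(2*val + 2*val + 4 > 6)) must hold; in canonical form it is 3*val == 9 || k == 7 || (!(4*val > 2)).
Before data[k + 3] := val - 2: 3*val == 9 || k == 7 || (!(4*val > 2))
Before data[k] := 2*k + 6: 3*val == 9 || k == 7 || (!(4*val > 2))
Before havoc k: forall k_1. (3*val == 9 || k_1 == 7 || (!(4*val > 2)))
Answer: WP = forall k_1. (3*val == 9 || k_1 == 7 || (!(4*val > 2)))


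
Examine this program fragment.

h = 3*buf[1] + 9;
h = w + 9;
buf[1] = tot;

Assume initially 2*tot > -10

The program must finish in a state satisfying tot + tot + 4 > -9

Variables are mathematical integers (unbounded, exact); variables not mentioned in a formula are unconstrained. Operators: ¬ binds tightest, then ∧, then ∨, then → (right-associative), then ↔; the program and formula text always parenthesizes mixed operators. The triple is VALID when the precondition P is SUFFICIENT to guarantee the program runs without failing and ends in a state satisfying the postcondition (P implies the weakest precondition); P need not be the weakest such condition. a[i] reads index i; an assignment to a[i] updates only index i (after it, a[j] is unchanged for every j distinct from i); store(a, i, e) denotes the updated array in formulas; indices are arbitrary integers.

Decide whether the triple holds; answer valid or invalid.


Working backward. After the program, the postcondition tot + tot + 4 > -9 must hold; in canonical form it is 2*tot > -13.
Before buf[1] := tot: 2*tot > -13
Before h := w + 9: 2*tot > -13
Before h := 3*buf[1] + 9: 2*tot > -13
The weakest precondition is 2*tot > -13.
Check whether 2*tot > -10 implies it.
Every state satisfying the precondition satisfies the weakest precondition: the implication holds.
Answer: valid


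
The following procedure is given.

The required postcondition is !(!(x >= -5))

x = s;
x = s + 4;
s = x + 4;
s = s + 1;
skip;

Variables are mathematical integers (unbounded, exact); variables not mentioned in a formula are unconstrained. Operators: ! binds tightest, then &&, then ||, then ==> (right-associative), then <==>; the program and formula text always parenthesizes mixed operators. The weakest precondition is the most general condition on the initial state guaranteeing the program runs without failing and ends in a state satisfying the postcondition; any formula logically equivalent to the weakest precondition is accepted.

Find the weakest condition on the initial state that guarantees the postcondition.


Working backward. After the program, the postcondition !(!(x >= -5)) must hold; in canonical form it is x >= -5.
Before skip: x >= -5
Before s := s + 1: x >= -5
Before s := x + 4: x >= -5
Before x := s + 4: s >= -9
Before x := s: s >= -9
Answer: WP = s >= -9


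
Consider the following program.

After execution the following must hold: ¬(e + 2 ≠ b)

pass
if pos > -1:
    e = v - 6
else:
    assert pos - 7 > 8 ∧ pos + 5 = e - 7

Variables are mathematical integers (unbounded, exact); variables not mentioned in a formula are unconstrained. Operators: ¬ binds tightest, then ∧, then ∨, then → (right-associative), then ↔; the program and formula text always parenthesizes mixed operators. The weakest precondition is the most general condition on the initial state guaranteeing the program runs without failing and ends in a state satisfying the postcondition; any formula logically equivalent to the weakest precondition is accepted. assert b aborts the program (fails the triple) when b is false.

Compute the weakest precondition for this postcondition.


Working backward. After the program, the postcondition ¬(e + 2 ≠ b) must hold; in canonical form it is ¬(e ≠ b - 2).
Then branch requires ¬(v ≠ b + 4); else branch requires pos > 15 ∧ pos = e - 12 ∧ (¬(e ≠ b - 2)).
Before the if: (pos > -1 → (¬(v ≠ b + 4))) ∧ ((¬(pos > -1)) → (pos > 15 ∧ pos = e - 12 ∧ (¬(e ≠ b - 2))))
Before skip: (pos > -1 → (¬(v ≠ b + 4))) ∧ ((¬(pos > -1)) → (pos > 15 ∧ pos = e - 12 ∧ (¬(e ≠ b - 2))))
Answer: WP = (pos > -1 → (¬(v ≠ b + 4))) ∧ ((¬(pos > -1)) → (pos > 15 ∧ pos = e - 12 ∧ (¬(e ≠ b - 2))))


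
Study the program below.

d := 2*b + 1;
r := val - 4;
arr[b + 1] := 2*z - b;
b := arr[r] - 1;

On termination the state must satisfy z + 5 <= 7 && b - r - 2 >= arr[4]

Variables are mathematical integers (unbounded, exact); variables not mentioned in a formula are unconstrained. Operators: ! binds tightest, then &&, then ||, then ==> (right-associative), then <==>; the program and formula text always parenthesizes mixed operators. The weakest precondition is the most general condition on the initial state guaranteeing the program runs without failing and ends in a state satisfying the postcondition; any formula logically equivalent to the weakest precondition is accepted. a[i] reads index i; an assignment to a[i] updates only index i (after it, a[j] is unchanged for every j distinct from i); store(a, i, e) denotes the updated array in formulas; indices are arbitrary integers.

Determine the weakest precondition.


Working backward. After the program, the postcondition z + 5 <= 7 && b - r - 2 >= arr[4] must hold; in canonical form it is z <= 2 && b >= arr[4] + r + 2.
Before b := arr[r] - 1: z <= 2 && arr[r] >= arr[4] + r + 3
Before arr[b + 1] := 2*z - b: z <= 2 && store(arr, b + 1, -b + 2*z)[r] >= store(arr, b + 1, -b + 2*z)[4] + r + 3
Before r := val - 4: z <= 2 && store(arr, b + 1, -b + 2*z)[val - 4] >= store(arr, b + 1, -b + 2*z)[4] + val - 1
Before d := 2*b + 1: z <= 2 && store(arr, b + 1, -b + 2*z)[val - 4] >= store(arr, b + 1, -b + 2*z)[4] + val - 1
Answer: WP = z <= 2 && store(arr, b + 1, -b + 2*z)[val - 4] >= store(arr, b + 1, -b + 2*z)[4] + val - 1
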